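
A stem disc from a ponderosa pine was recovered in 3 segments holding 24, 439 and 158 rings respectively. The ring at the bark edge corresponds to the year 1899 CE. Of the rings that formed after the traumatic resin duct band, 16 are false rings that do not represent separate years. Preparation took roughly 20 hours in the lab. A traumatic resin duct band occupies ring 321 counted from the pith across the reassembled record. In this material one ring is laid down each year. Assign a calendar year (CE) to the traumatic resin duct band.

1615 CE

Total rings = 24 + 439 + 158 = 621.
The traumatic resin duct band sits at ring 321 from the pith, so 621 − 321 = 300 rings formed after it.
300 − 16 false = 284 true rings after the traumatic resin duct band.
Counting back 284 years from 1899 CE places the traumatic resin duct band in 1899 − 284 = 1615 CE.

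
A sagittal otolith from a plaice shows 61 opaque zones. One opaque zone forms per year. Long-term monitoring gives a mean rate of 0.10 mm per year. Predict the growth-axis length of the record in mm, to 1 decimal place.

The record spans 61 years at 0.10 mm per year.
61 years at 0.10 mm/year gives 0.10 × 61 = 6.1 mm.

6.1 mm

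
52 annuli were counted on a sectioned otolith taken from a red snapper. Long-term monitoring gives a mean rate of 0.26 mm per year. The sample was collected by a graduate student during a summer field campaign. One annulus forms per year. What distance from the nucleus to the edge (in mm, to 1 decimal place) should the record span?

The record spans 52 years at 0.26 mm per year.
Predicted length = 0.26 mm/year × 52 years = 13.5 mm.

13.5 mm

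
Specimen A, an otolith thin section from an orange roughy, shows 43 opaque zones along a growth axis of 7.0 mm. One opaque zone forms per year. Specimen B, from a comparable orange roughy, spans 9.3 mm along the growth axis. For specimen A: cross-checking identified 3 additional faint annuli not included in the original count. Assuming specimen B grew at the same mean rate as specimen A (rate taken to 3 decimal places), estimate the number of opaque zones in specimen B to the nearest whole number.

61 opaque zones

Specimen A: correcting the raw count gives 43 + 3 = 46 true opaque zones.
A: 7.0 mm over 46 years gives 7.0 / 46 ≈ 0.152 mm/yr.
For B, 9.3 / 0.152 = 61.18 years ≈ 61 opaque zones.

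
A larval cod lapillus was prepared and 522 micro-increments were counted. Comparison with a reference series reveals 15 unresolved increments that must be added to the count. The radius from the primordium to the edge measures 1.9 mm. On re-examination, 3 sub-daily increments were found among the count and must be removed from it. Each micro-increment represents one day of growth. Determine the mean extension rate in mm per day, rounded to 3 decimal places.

0.004 mm per day

After corrections the count is 522 − 3 + 15 = 534 micro-increments.
Extension rate ≈ 1.9 / 534 = 0.004 mm per day.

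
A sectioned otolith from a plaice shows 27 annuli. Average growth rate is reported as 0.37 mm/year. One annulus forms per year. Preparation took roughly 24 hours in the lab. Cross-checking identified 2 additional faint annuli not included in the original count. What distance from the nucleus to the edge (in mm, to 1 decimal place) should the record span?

True annulus count = 27 + 2 = 29.
Length ≈ 0.37 × 29 = 10.7 mm.

10.7 mm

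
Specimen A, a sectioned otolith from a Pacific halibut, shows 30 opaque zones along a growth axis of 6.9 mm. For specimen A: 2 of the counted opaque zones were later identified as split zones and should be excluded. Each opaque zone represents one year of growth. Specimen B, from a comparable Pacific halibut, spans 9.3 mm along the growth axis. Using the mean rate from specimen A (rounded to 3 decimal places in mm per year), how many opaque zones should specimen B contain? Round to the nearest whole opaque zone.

38 opaque zones

Specimen A: adjusted count: 30 − 2 = 28 opaque zones.
A: Extension rate ≈ 6.9 / 28 = 0.246 mm/yr.
Specimen B: 9.3 mm / 0.246 mm per year = 37.80 years ≈ 38 opaque zones.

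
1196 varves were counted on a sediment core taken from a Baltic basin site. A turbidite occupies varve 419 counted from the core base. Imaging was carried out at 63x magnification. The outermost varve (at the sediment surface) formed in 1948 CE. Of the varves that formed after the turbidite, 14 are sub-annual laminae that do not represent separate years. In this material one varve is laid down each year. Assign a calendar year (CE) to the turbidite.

The turbidite sits at varve 419 from the core base, so 1196 − 419 = 777 varves formed after it.
Excluding 14 false varves: 777 − 14 = 763.
Counting back 763 years from 1948 CE places the turbidite in 1948 − 763 = 1185 CE.

1185 CE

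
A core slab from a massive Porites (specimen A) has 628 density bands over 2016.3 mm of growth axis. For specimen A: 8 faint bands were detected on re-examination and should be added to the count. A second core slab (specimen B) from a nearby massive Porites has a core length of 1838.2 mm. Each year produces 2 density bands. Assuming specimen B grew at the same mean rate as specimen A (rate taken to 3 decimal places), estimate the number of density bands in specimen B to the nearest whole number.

580 density bands

Specimen A: correcting the raw count gives 628 + 8 = 636 true density bands.
Specimen A: with 2 density bands per year, 636 / 2 = 318 years.
A: Extension rate ≈ 2016.3 / 318 = 6.341 mm per year.
B spans 1838.2 / 6.341 = 289.89 years; at 2 density bands per year that is 289.89 × 2 ≈ 580 density bands.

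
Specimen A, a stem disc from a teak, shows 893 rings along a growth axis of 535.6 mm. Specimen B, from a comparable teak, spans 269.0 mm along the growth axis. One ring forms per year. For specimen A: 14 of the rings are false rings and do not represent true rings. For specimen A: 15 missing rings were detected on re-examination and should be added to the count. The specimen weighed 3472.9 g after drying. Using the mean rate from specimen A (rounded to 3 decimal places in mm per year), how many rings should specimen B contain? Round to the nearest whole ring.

Specimen A: correcting the raw count gives 893 − 14 + 15 = 894 true rings.
A: 535.6 mm over 894 years gives 535.6 / 894 ≈ 0.599 mm/year.
For B, 269.0 / 0.599 = 449.08 years ≈ 449 rings.

449 rings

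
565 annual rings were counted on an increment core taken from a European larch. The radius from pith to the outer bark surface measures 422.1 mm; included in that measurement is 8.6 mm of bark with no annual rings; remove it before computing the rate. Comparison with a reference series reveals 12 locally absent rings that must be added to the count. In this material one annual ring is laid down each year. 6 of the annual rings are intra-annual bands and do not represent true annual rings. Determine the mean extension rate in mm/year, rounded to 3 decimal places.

Correcting the raw count gives 565 − 6 + 12 = 571 true annual rings.
The growth record spans 422.1 − 8.6 = 413.5 mm.
413.5 mm over 571 years gives 413.5 / 571 ≈ 0.724 mm/year.

0.724 mm/year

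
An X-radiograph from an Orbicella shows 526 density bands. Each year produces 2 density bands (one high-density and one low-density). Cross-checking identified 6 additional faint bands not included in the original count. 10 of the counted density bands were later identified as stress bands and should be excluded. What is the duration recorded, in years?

Adjusted count: 526 − 10 + 6 = 522 density bands.
Dividing by 2 density bands per year: 522 / 2 = 261 years.

261 years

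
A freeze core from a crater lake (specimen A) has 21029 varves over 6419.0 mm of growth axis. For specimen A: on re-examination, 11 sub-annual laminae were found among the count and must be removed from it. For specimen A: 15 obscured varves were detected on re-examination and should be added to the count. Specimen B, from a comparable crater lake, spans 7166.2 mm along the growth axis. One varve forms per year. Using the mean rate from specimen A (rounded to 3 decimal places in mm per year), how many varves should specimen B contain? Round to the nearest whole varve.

Specimen A: adjusted count: 21029 − 11 + 15 = 21033 varves.
A: Extension rate ≈ 6419.0 / 21033 = 0.305 mm/year.
For B, 7166.2 / 0.305 = 23495.74 years ≈ 23496 varves.

23496 varves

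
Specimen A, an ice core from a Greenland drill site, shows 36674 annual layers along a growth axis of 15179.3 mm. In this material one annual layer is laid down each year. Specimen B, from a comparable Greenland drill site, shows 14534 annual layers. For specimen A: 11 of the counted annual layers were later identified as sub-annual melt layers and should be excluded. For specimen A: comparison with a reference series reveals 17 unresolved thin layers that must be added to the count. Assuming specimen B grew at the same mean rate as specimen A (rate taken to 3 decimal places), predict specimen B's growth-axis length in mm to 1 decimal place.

Specimen A: true annual layer count = 36674 − 11 + 17 = 36680.
A: Extension rate ≈ 15179.3 / 36680 = 0.414 mm/yr.
Length of B = 0.414 × 14534 = 6017.1 mm.

6017.1 mm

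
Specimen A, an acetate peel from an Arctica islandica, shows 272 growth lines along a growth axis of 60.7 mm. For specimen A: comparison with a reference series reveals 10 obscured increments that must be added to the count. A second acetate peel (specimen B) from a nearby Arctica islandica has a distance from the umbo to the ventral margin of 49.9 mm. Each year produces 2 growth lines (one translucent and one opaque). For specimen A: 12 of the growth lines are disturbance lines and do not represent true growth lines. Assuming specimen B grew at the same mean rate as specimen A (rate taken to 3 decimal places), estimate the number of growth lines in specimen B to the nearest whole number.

222 growth lines

Specimen A: after corrections the count is 272 − 12 + 10 = 270 growth lines.
Specimen A: with 2 growth lines per year, 270 / 2 = 135 years.
A: 60.7 mm over 135 years gives 60.7 / 135 ≈ 0.450 mm/yr.
Specimen B: 49.9 mm / 0.450 mm per year = 110.89 years; at 2 growth lines per year that is 110.89 × 2 ≈ 222 growth lines.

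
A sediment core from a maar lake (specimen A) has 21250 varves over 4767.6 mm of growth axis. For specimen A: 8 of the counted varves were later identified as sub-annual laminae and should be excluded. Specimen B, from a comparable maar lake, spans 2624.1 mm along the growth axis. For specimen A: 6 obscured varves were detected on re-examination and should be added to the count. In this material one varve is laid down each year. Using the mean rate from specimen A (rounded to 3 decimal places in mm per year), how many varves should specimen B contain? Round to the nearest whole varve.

11715 varves

Specimen A: true varve count = 21250 − 8 + 6 = 21248.
A: 4767.6 mm over 21248 years gives 4767.6 / 21248 ≈ 0.224 mm/year.
For B, 2624.1 / 0.224 = 11714.73 years ≈ 11715 varves.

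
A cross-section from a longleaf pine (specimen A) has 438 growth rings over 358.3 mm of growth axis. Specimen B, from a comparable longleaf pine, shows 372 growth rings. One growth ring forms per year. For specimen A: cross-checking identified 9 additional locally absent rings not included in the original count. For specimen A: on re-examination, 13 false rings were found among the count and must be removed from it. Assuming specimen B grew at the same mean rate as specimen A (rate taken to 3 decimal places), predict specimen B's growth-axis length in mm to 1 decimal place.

307.3 mm

Specimen A: true growth ring count = 438 − 13 + 9 = 434.
A: 358.3 mm over 434 years gives 358.3 / 434 ≈ 0.826 mm/yr.
Length of B = 0.826 × 372 = 307.3 mm.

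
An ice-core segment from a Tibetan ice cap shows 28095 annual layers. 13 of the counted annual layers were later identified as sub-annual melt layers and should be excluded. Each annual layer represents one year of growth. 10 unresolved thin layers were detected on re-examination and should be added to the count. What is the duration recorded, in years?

Adjusted count: 28095 − 13 + 10 = 28092 annual layers.
With a one-to-one annual layer periodicity this is 28092 years.

28092 years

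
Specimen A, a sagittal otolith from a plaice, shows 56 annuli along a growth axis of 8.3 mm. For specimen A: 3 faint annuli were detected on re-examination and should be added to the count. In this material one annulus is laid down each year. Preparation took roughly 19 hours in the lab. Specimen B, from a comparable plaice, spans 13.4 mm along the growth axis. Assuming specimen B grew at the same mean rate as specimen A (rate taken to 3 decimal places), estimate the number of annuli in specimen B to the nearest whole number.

95 annuli

Specimen A: correcting the raw count gives 56 + 3 = 59 true annuli.
A: Extension rate ≈ 8.3 / 59 = 0.141 mm/year.
Specimen B: 13.4 mm / 0.141 mm per year = 95.04 years ≈ 95 annuli.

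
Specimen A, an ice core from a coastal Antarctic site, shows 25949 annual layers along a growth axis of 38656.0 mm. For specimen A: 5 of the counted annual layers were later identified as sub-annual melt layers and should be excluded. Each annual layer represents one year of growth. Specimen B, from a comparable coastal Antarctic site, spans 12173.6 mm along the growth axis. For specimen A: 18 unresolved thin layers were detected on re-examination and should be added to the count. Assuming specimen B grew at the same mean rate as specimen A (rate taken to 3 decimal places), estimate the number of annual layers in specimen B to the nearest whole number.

Specimen A: true annual layer count = 25949 − 5 + 18 = 25962.
A: Mean rate = 38656.0 mm / 25962 years ≈ 1.489 mm/year.
Specimen B: 12173.6 mm / 1.489 mm per year = 8175.69 years ≈ 8176 annual layers.

8176 annual layers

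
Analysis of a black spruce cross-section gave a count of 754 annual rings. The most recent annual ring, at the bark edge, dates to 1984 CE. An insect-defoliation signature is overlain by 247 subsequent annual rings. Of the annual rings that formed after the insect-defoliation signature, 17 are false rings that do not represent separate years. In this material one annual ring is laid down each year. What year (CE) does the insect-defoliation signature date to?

247 annual rings formed after the insect-defoliation signature.
Removing the 17 false annual rings leaves 247 − 17 = 230 true annual rings beyond the insect-defoliation signature.
1984 − 230 = 1754 CE.

1754 CE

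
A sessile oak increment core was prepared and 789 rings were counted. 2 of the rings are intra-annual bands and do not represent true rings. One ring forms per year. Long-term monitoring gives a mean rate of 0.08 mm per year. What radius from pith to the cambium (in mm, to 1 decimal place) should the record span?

After corrections the count is 789 − 2 = 787 rings.
Predicted length = 0.08 mm/year × 787 years = 63.0 mm.

63.0 mm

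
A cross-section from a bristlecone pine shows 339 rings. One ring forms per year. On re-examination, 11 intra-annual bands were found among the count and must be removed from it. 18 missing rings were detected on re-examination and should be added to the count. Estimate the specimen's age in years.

After corrections the count is 339 − 11 + 18 = 346 rings.
One ring per year makes the duration 346 years.

346 years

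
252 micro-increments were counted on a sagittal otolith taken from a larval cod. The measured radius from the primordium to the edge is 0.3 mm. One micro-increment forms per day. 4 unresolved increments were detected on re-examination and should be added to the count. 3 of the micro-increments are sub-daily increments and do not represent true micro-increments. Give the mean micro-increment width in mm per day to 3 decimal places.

Adjusted count: 252 − 3 + 4 = 253 micro-increments.
Mean rate = 0.3 mm / 253 days ≈ 0.001 mm per day.

0.001 mm per day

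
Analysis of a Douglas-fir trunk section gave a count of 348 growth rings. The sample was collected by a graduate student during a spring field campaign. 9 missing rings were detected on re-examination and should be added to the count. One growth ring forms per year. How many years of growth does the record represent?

After corrections the count is 348 + 9 = 357 growth rings.
One growth ring per year makes the duration 357 years.

357 years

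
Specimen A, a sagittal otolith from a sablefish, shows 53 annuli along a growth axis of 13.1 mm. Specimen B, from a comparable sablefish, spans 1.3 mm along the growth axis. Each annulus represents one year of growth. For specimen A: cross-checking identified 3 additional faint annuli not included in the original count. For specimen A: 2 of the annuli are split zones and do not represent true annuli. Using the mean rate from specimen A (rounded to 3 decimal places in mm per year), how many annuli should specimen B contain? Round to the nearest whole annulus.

5 annuli

Specimen A: true annulus count = 53 − 2 + 3 = 54.
A: 13.1 mm over 54 years gives 13.1 / 54 ≈ 0.243 mm per year.
B spans 1.3 / 0.243 = 5.35 years ≈ 5 annuli.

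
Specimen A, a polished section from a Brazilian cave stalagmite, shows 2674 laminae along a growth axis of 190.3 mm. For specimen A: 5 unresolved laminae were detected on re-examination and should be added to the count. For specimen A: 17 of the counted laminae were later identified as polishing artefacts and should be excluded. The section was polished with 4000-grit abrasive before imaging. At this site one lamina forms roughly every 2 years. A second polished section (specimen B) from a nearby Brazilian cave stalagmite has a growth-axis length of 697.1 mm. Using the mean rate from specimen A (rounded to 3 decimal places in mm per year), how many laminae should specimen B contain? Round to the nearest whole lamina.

9682 laminae

Specimen A: true lamina count = 2674 − 17 + 5 = 2662.
Specimen A: multiplying by 2 years per lamina: 2662 × 2 = 5324 years.
A: Mean rate = 190.3 mm / 5324 years ≈ 0.036 mm per year.
For B, 697.1 / 0.036 = 19363.89 years; at 2 years per lamina that is 19363.89 / 2 ≈ 9682 laminae.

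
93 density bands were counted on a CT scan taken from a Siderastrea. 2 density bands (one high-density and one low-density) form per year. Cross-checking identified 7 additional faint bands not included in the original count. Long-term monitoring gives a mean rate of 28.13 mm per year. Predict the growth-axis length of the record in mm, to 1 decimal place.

True density band count = 93 + 7 = 100.
100 density bands at 2 per year is 100 / 2 = 50 years.
Predicted length = 28.13 mm/year × 50 years = 1406.5 mm.

1406.5 mm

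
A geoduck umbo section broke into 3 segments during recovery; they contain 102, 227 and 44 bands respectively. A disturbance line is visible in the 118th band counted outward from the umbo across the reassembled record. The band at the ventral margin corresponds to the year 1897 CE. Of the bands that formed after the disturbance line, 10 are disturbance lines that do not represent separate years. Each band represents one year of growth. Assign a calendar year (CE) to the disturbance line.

1652 CE

Total bands = 102 + 227 + 44 = 373.
373 − 118 = 255 bands lie beyond the disturbance line toward the ventral margin.
255 − 10 false = 245 true bands after the disturbance line.
Counting back 245 years from 1897 CE places the disturbance line in 1897 − 245 = 1652 CE.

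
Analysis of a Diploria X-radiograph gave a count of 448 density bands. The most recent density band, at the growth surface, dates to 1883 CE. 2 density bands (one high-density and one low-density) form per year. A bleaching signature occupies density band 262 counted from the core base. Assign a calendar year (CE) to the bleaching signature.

The bleaching signature sits at density band 262 from the core base, so 448 − 262 = 186 density bands formed after it.
With 2 density bands per year, 186 / 2 = 93 years.
The density band at the growth surface is 1883 CE, so the bleaching signature dates to 1883 − 93 = 1790 CE.

1790 CE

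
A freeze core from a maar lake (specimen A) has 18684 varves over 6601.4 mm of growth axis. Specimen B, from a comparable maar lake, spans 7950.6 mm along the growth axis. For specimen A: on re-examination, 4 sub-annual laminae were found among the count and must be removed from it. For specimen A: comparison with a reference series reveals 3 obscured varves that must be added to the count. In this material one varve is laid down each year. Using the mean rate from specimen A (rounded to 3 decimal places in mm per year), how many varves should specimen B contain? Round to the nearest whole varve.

22523 varves

Specimen A: correcting the raw count gives 18684 − 4 + 3 = 18683 true varves.
A: 6601.4 mm over 18683 years gives 6601.4 / 18683 ≈ 0.353 mm/year.
Specimen B: 7950.6 mm / 0.353 mm per year = 22522.95 years ≈ 22523 varves.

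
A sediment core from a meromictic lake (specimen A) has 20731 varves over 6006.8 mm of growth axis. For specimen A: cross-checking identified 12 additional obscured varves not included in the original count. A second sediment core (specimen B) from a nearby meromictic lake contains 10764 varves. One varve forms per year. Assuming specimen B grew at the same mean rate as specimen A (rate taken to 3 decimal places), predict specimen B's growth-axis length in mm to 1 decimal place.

3121.6 mm

Specimen A: adjusted count: 20731 + 12 = 20743 varves.
A: Mean rate = 6006.8 mm / 20743 years ≈ 0.290 mm/year.
Length of B = 0.290 × 10764 = 3121.6 mm.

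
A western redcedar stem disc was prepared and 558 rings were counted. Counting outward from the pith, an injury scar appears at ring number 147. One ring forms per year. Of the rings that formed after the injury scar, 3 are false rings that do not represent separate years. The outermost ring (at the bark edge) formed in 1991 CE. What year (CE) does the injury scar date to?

Between ring 147 and the bark edge there are 558 − 147 = 411 rings.
411 − 3 false = 408 true rings after the injury scar.
Counting back 408 years from 1991 CE places the injury scar in 1991 − 408 = 1583 CE.

1583 CE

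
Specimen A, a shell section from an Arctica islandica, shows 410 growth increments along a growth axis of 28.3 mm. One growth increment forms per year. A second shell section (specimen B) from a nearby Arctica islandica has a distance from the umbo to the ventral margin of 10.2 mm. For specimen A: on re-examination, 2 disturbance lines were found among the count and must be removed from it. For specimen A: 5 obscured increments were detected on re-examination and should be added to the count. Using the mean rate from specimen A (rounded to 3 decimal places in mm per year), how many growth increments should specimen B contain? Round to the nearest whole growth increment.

148 growth increments

Specimen A: correcting the raw count gives 410 − 2 + 5 = 413 true growth increments.
A: 28.3 mm over 413 years gives 28.3 / 413 ≈ 0.069 mm/year.
For B, 10.2 / 0.069 = 147.83 years ≈ 148 growth increments.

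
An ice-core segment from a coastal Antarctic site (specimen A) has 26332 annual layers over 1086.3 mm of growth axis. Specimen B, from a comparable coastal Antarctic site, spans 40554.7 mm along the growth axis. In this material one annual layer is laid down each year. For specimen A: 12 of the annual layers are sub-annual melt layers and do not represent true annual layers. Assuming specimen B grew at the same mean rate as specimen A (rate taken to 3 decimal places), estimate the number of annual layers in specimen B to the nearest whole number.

Specimen A: true annual layer count = 26332 − 12 = 26320.
A: Extension rate ≈ 1086.3 / 26320 = 0.041 mm per year.
B spans 40554.7 / 0.041 = 989139.02 years ≈ 989139 annual layers.

989139 annual layers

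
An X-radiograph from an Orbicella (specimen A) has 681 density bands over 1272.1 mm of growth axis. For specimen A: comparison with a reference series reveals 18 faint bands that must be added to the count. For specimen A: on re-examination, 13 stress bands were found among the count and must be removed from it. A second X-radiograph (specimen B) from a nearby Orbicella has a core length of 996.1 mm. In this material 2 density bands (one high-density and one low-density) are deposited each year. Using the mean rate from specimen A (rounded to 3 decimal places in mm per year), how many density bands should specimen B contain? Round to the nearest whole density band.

537 density bands

Specimen A: true density band count = 681 − 13 + 18 = 686.
Specimen A: with 2 density bands per year, 686 / 2 = 343 years.
A: Extension rate ≈ 1272.1 / 343 = 3.709 mm/yr.
For B, 996.1 / 3.709 = 268.56 years; at 2 density bands per year that is 268.56 × 2 ≈ 537 density bands.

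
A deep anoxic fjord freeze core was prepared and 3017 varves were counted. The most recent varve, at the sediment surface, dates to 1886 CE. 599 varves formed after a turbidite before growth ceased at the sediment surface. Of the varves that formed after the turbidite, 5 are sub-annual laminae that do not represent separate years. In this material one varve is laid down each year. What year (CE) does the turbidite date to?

1292 CE

There are 599 varves younger than the turbidite.
Excluding 5 false varves: 599 − 5 = 594.
1886 − 594 = 1292 CE.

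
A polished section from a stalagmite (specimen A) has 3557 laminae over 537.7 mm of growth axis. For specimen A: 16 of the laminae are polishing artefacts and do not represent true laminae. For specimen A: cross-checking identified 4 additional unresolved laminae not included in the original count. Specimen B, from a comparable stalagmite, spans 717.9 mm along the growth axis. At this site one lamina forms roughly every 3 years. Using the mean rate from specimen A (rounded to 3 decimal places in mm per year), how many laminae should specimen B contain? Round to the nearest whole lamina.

4692 laminae

Specimen A: correcting the raw count gives 3557 − 16 + 4 = 3545 true laminae.
Specimen A: 3545 laminae at 3 years each span 3545 × 3 = 10635 years.
A: 537.7 mm over 10635 years gives 537.7 / 10635 ≈ 0.051 mm/year.
For B, 717.9 / 0.051 = 14076.47 years; at 3 years per lamina that is 14076.47 / 3 ≈ 4692 laminae.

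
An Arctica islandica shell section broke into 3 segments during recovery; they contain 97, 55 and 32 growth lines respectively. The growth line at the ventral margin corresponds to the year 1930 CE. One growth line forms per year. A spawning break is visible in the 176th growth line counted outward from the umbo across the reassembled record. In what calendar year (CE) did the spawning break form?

Total growth lines = 97 + 55 + 32 = 184.
Between growth line 176 and the ventral margin there are 184 − 176 = 8 growth lines.
Counting back 8 years from 1930 CE places the spawning break in 1930 − 8 = 1922 CE.

1922 CE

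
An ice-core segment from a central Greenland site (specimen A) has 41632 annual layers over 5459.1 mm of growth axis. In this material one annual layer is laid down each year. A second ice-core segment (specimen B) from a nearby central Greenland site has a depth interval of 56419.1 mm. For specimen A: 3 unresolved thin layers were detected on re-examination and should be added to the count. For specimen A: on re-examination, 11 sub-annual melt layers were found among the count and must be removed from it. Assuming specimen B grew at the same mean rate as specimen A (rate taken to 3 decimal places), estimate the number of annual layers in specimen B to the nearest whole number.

430680 annual layers

Specimen A: adjusted count: 41632 − 11 + 3 = 41624 annual layers.
A: Mean rate = 5459.1 mm / 41624 years ≈ 0.131 mm/yr.
For B, 56419.1 / 0.131 = 430680.15 years ≈ 430680 annual layers.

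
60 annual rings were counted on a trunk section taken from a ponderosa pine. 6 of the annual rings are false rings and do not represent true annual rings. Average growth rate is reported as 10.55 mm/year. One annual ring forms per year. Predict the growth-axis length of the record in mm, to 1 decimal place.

Adjusted count: 60 − 6 = 54 annual rings.
Length ≈ 10.55 × 54 = 569.7 mm.

569.7 mm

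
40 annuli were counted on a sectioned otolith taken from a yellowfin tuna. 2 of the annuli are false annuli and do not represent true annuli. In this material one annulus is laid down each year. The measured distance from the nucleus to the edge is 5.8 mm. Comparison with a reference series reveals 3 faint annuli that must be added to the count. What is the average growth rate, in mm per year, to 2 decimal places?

After corrections the count is 40 − 2 + 3 = 41 annuli.
5.8 mm over 41 years gives 5.8 / 41 ≈ 0.14 mm per year.

0.14 mm per year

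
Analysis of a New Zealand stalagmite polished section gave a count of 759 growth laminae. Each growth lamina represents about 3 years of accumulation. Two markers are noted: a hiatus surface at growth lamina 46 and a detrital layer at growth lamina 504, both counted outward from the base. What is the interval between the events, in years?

1374 years

The two markers are separated by 504 − 46 = 458 growth laminae.
458 growth laminae at 3 years each span 458 × 3 = 1374 years.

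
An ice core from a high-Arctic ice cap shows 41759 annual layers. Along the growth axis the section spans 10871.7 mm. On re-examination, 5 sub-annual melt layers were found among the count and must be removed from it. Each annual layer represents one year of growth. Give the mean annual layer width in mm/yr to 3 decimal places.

Adjusted count: 41759 − 5 = 41754 annual layers.
Mean rate = 10871.7 mm / 41754 years ≈ 0.260 mm/yr.

0.260 mm/yr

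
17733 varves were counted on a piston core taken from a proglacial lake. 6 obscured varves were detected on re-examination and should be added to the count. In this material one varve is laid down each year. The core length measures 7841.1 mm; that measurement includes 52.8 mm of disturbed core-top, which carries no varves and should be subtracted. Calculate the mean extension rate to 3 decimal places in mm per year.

0.439 mm per year

Adjusted count: 17733 + 6 = 17739 varves.
Removing the 52.8 mm offcut leaves 7841.1 − 52.8 = 7788.3 mm.
Extension rate ≈ 7788.3 / 17739 = 0.439 mm per year.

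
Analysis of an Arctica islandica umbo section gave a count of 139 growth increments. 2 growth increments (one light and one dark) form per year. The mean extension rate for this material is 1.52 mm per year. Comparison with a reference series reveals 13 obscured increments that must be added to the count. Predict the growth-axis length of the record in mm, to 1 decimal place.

115.5 mm

After corrections the count is 139 + 13 = 152 growth increments.
Dividing by 2 growth increments per year: 152 / 2 = 76 years.
76 years at 1.52 mm/year gives 1.52 × 76 = 115.5 mm.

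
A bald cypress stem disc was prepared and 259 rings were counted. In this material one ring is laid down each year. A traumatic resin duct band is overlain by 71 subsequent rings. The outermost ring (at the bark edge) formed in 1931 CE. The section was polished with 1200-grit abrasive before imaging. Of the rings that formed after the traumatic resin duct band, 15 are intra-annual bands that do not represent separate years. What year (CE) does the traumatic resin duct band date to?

1875 CE

71 rings post-date the traumatic resin duct band.
Excluding 15 false rings: 71 − 15 = 56.
1931 − 56 = 1875 CE.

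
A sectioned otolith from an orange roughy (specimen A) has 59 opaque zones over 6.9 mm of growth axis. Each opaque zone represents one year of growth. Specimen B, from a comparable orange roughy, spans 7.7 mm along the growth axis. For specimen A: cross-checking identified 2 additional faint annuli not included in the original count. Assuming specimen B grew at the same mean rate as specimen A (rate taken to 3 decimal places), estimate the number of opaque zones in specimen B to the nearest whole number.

Specimen A: adjusted count: 59 + 2 = 61 opaque zones.
A: Mean rate = 6.9 mm / 61 years ≈ 0.113 mm per year.
Specimen B: 7.7 mm / 0.113 mm per year = 68.14 years ≈ 68 opaque zones.

68 opaque zones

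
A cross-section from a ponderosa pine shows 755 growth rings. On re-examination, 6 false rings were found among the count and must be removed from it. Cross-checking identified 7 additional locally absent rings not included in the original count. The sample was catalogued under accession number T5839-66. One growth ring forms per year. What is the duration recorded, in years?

After corrections the count is 755 − 6 + 7 = 756 growth rings.
At one growth ring per year, that is 756 years.

756 years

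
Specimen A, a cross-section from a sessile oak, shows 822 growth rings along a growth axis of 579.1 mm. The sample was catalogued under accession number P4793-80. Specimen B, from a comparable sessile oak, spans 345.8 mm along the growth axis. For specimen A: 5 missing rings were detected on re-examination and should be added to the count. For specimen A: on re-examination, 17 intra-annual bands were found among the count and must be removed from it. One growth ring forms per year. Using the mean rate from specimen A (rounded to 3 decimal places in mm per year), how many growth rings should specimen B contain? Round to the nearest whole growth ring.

484 growth rings

Specimen A: after corrections the count is 822 − 17 + 5 = 810 growth rings.
A: 579.1 mm over 810 years gives 579.1 / 810 ≈ 0.715 mm/year.
Specimen B: 345.8 mm / 0.715 mm per year = 483.64 years ≈ 484 growth rings.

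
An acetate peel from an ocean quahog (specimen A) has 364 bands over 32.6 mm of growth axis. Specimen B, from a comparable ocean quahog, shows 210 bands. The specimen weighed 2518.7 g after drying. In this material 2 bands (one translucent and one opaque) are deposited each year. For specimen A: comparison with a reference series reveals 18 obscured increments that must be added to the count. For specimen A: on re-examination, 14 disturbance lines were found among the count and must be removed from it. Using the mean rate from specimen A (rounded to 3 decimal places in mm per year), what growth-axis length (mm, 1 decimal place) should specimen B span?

Specimen A: correcting the raw count gives 364 − 14 + 18 = 368 true bands.
Specimen A: 368 bands at 2 per year is 368 / 2 = 184 years.
A: Mean rate = 32.6 mm / 184 years ≈ 0.177 mm/yr.
Specimen B: dividing by 2 bands per year: 210 / 2 = 105 years. For B, 0.177 mm/year × 105 years = 18.6 mm.

18.6 mm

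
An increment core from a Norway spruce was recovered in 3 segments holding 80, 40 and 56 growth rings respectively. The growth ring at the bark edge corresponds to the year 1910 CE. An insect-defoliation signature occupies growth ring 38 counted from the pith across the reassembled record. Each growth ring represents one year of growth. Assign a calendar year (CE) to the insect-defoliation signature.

Total growth rings = 80 + 40 + 56 = 176.
Between growth ring 38 and the bark edge there are 176 − 38 = 138 growth rings.
The growth ring at the bark edge is 1910 CE, so the insect-defoliation signature dates to 1910 − 138 = 1772 CE.

1772 CE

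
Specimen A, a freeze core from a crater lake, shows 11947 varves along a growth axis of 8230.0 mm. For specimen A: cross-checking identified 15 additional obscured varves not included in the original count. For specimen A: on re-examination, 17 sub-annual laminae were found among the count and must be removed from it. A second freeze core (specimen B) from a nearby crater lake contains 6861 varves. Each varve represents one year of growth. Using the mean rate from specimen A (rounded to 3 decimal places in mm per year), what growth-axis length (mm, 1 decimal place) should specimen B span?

4727.2 mm

Specimen A: true varve count = 11947 − 17 + 15 = 11945.
A: Mean rate = 8230.0 mm / 11945 years ≈ 0.689 mm per year.
For B, 0.689 mm/year × 6861 years = 4727.2 mm.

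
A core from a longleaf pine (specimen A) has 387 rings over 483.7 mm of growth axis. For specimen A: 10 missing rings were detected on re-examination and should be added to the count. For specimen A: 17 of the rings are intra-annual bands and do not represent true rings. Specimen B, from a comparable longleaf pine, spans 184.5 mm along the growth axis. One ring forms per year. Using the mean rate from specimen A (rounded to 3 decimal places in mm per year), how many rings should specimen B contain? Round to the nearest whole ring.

145 rings

Specimen A: adjusted count: 387 − 17 + 10 = 380 rings.
A: Extension rate ≈ 483.7 / 380 = 1.273 mm/year.
For B, 184.5 / 1.273 = 144.93 years ≈ 145 rings.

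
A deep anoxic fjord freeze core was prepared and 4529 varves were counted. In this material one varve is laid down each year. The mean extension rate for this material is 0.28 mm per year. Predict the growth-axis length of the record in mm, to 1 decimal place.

4529 years of growth are recorded.
4529 years at 0.28 mm/year gives 0.28 × 4529 = 1268.1 mm.

1268.1 mm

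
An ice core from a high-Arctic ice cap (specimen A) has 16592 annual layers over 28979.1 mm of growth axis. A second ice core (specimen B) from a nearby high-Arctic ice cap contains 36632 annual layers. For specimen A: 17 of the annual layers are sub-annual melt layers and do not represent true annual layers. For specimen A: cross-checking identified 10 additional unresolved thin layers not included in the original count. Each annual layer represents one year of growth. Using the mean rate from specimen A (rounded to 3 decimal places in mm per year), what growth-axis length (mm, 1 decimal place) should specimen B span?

63996.1 mm

Specimen A: after corrections the count is 16592 − 17 + 10 = 16585 annual layers.
A: Extension rate ≈ 28979.1 / 16585 = 1.747 mm/yr.
For B, 1.747 mm/year × 36632 years = 63996.1 mm.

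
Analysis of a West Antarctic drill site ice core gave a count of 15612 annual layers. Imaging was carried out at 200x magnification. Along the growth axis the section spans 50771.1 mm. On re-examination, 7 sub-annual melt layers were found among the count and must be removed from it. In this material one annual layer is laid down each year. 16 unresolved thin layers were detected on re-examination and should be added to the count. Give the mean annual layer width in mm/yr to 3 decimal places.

Correcting the raw count gives 15612 − 7 + 16 = 15621 true annual layers.
50771.1 mm over 15621 years gives 50771.1 / 15621 ≈ 3.250 mm/yr.

3.250 mm/yr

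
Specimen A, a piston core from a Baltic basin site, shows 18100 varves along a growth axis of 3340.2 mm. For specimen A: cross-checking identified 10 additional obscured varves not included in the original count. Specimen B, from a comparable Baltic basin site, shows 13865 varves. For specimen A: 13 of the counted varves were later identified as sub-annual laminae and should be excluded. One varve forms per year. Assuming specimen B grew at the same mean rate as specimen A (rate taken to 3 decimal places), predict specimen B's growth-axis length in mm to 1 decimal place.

2565.0 mm

Specimen A: after corrections the count is 18100 − 13 + 10 = 18097 varves.
A: Extension rate ≈ 3340.2 / 18097 = 0.185 mm/yr.
For B, 0.185 mm/year × 13865 years = 2565.0 mm.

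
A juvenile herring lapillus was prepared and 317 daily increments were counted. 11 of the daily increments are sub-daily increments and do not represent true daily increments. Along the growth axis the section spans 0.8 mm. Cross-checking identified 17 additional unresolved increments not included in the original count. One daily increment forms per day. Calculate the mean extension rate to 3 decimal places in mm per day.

Adjusted count: 317 − 11 + 17 = 323 daily increments.
Extension rate ≈ 0.8 / 323 = 0.002 mm per day.

0.002 mm per day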